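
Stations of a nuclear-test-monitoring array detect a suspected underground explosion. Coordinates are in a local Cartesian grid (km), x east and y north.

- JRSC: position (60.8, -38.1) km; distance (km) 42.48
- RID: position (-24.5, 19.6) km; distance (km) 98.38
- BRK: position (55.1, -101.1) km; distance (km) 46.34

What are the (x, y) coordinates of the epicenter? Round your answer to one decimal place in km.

(27.2, -64.1)

Circle about each station: (x − 60.8)² + (y + 38.1)² = 42.48²; (x + 24.5)² + (y − 19.6)² = 98.38²; (x − 55.1)² + (y + 101.1)² = 46.34².
Subtracting the JRSC equation from the RID and BRK equations removes the quadratic terms:
-170.6 x + 115.4 y = -12037.91
-11.4 x − 126.0 y = 7766.12
Solving the 2×2 system: x ≈ 27.2, y ≈ -64.1 km.
Check against JRSC (with the unrounded x, y): √((x − 60.8)²+(y + 38.1)²) = 42.48 ≈ 42.48 km. ✓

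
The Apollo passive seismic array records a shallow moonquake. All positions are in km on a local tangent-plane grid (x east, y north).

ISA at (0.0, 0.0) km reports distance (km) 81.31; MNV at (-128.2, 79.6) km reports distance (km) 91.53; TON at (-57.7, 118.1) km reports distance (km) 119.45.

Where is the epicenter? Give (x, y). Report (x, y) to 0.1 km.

(-81.3, 1.0)

Circle about each station: x² + y² = 81.31²; (x + 128.2)² + (y − 79.6)² = 91.53²; (x + 57.7)² + (y − 118.1)² = 119.45².
Subtracting the ISA equation from the MNV and TON equations removes the quadratic terms:
-256.4 x + 159.2 y = 21004.98
-115.4 x + 236.2 y = 9619.91
Solving the 2×2 system: x ≈ -81.3, y ≈ 1.0 km.
Check against ISA (with the unrounded x, y): √(x²+y²) = 81.30 ≈ 81.31 km. ✓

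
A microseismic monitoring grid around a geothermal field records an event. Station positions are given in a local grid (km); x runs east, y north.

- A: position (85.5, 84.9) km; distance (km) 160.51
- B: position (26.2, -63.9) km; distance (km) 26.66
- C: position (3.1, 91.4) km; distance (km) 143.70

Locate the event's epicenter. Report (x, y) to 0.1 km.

(2.2, -52.3)

Circle about each station: (x − 85.5)² + (y − 84.9)² = 160.51²; (x − 26.2)² + (y + 63.9)² = 26.66²; (x − 3.1)² + (y − 91.4)² = 143.70².
Subtracting pairs of circle equations eliminates x²+y² and gives linear equations (the radical axes):
-118.6 x − 297.6 y = 15304.09
-164.8 x + 13.0 y = -1040.92
Solving the 2×2 system: x ≈ 2.2, y ≈ -52.3 km.
Check against A (with the unrounded x, y): √((x − 85.5)²+(y − 84.9)²) = 160.51 ≈ 160.51 km. ✓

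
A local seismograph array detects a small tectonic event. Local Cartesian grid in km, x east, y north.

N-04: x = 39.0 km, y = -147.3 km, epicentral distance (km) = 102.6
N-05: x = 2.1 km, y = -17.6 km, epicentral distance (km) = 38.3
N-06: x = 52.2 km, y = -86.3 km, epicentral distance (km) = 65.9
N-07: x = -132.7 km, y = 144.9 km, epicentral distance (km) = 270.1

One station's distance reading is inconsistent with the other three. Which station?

Solve using three stations at a time. Using N-04, N-05, N-06 (subtract circle equations pairwise → linear system) gives (x, y) ≈ (-5.7, -55.0).
Distances from that point to each station vs reported:
  N-04: calculated 102.6 vs reported 102.6 → residual 0.0 km
  N-05: calculated 38.2 vs reported 38.3 → residual 0.1 km
  N-06: calculated 65.9 vs reported 65.9 → residual 0.0 km
  N-07: calculated 236.8 vs reported 270.1 → residual 33.3 km
N-04, N-05, N-06 are mutually consistent (residuals ≈ 0); N-07 is off by 33.3 km.

N-07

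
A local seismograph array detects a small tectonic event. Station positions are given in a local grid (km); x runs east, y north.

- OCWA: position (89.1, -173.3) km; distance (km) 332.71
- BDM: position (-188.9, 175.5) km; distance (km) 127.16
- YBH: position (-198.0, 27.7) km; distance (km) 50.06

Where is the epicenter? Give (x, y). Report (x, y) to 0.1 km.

Circle about each station: (x − 89.1)² + (y + 173.3)² = 332.71²; (x + 188.9)² + (y − 175.5)² = 127.16²; (x + 198.0)² + (y − 27.7)² = 50.06².
Subtracting pairs of circle equations eliminates x²+y² and gives linear equations (the radical axes):
-556.0 x + 697.6 y = 123038.04
-574.2 x + 402.0 y = 110189.53
Solving the 2×2 system: x ≈ -154.8, y ≈ 53.0 km.

x ≈ -154.8 km, y ≈ 53.0 km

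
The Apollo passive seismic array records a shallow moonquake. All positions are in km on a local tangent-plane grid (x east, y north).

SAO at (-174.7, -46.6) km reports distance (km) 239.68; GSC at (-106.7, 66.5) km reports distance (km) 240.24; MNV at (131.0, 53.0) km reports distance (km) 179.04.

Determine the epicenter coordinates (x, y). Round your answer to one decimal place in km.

x ≈ 56.5 km, y ≈ -109.8 km

Circle about each station: (x + 174.7)² + (y + 46.6)² = 239.68²; (x + 106.7)² + (y − 66.5)² = 240.24²; (x − 131.0)² + (y − 53.0)² = 179.04².
Subtracting the SAO equation from the GSC and MNV equations removes the quadratic terms:
136.0 x + 226.2 y = -17153.27
611.4 x + 199.2 y = 12669.53
Solving the 2×2 system: x ≈ 56.5, y ≈ -109.8 km.
Check against SAO (with the unrounded x, y): √((x + 174.7)²+(y + 46.6)²) = 239.68 ≈ 239.68 km. ✓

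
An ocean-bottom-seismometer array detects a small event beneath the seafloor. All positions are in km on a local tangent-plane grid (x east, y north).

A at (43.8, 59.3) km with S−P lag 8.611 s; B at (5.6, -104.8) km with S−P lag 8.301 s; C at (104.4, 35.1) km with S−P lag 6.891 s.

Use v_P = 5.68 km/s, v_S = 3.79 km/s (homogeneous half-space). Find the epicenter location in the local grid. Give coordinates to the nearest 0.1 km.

Distance from S−P lag: d = Δt · v_P v_S / (v_P − v_S) = Δt · (5.68·3.79)/(5.68−3.79) ≈ 11.3901·Δt.
So d_A = 98.08, d_B = 94.55, d_C = 78.49 km.
Circle about each station: (x − 43.8)² + (y − 59.3)² = 98.08²; (x − 5.6)² + (y + 104.8)² = 94.55²; (x − 104.4)² + (y − 35.1)² = 78.49².
Subtracting the A equation from the B and C equations removes the quadratic terms:
-76.4 x − 328.2 y = 6259.45
121.2 x − 48.4 y = 10155.45
Solving the 2×2 system: x ≈ 69.7, y ≈ -35.3 km.

(69.7, -35.3)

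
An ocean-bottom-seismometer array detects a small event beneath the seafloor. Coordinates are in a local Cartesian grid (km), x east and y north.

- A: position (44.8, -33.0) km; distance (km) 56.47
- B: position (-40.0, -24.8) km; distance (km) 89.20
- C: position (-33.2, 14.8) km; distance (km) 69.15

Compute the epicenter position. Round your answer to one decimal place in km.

x ≈ 35.5 km, y ≈ 22.7 km

Circle about each station: (x − 44.8)² + (y + 33.0)² = 56.47²; (x + 40.0)² + (y + 24.8)² = 89.20²; (x + 33.2)² + (y − 14.8)² = 69.15².
Subtracting the A equation from the B and C equations removes the quadratic terms:
-169.6 x + 16.4 y = -5648.78
-156.0 x + 95.6 y = -3367.62
Solving the 2×2 system: x ≈ 35.5, y ≈ 22.7 km.
Check against A (with the unrounded x, y): √((x − 44.8)²+(y + 33.0)²) = 56.48 ≈ 56.47 km. ✓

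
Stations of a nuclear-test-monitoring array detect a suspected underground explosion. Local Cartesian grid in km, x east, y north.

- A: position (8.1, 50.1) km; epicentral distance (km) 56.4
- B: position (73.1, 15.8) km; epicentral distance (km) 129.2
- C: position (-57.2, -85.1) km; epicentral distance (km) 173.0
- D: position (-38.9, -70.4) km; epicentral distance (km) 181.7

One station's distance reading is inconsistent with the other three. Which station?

Solve using three stations at a time. Using A, B, C (subtract circle equations pairwise → linear system) gives (x, y) ≈ (-35.1, 86.5).
Distances from that point to each station vs reported:
  A: calculated 56.5 vs reported 56.4 → residual 0.1 km
  B: calculated 129.2 vs reported 129.2 → residual 0.0 km
  C: calculated 173.0 vs reported 173.0 → residual 0.0 km
  D: calculated 157.0 vs reported 181.7 → residual 24.7 km
A, B, C are mutually consistent (residuals ≈ 0); D is off by 24.7 km.

D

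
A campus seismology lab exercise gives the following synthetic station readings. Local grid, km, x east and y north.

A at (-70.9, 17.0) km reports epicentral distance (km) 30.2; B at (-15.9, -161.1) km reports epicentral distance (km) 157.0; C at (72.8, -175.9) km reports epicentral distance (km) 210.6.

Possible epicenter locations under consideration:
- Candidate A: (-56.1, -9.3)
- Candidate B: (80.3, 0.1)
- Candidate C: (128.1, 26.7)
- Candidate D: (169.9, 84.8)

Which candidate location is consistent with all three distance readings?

Candidate A

For each candidate, compare |candidate − station| to the reported distance:
Candidate A: residuals A 0.0, B 0.0, C 0.0 → max 0.0 km
Candidate B: residuals A 121.9, B 30.7, C 34.4 → max 121.9 km
Candidate C: residuals A 169.0, B 79.7, C 0.6 → max 169.0 km
Candidate D: residuals A 220.0, B 151.2, C 67.6 → max 220.0 km
Only Candidate A has all residuals ≈ 0.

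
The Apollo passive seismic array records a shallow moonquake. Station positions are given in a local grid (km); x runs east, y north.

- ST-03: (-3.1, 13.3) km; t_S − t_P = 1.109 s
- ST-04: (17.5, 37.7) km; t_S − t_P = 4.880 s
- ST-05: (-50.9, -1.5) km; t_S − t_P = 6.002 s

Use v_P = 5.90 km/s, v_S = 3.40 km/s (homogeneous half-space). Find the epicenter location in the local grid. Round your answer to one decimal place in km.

x ≈ -3.1 km, y ≈ 4.4 km

Distance from S−P lag: d = Δt · v_P v_S / (v_P − v_S) = Δt · (5.90·3.40)/(5.90−3.40) ≈ 8.0240·Δt.
So d_ST-03 = 8.90, d_ST-04 = 39.16, d_ST-05 = 48.16 km.
Circle about each station: (x + 3.1)² + (y − 13.3)² = 8.90²; (x − 17.5)² + (y − 37.7)² = 39.16²; (x + 50.9)² + (y + 1.5)² = 48.16².
Subtracting the ST-03 equation from the ST-04 and ST-05 equations removes the quadratic terms:
41.2 x + 48.8 y = 86.74
-95.6 x − 29.6 y = 166.38
Solving the 2×2 system: x ≈ -3.1, y ≈ 4.4 km.
Check against ST-03 (with the unrounded x, y): √((x + 3.1)²+(y − 13.3)²) = 8.90 ≈ 8.90 km. ✓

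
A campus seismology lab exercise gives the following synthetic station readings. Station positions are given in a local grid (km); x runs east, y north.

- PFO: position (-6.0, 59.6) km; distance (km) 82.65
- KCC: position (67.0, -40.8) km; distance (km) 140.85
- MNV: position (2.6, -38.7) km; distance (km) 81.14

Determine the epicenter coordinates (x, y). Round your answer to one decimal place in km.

Circle about each station: (x + 6.0)² + (y − 59.6)² = 82.65²; (x − 67.0)² + (y + 40.8)² = 140.85²; (x − 2.6)² + (y + 38.7)² = 81.14².
Subtracting the PFO equation from the KCC and MNV equations removes the quadratic terms:
146.0 x − 200.8 y = -10442.22
17.2 x − 196.6 y = -1836.39
Solving the 2×2 system: x ≈ -66.7, y ≈ 3.5 km.
Check against PFO (with the unrounded x, y): √((x + 6.0)²+(y − 59.6)²) = 82.65 ≈ 82.65 km. ✓

x ≈ -66.7 km, y ≈ 3.5 km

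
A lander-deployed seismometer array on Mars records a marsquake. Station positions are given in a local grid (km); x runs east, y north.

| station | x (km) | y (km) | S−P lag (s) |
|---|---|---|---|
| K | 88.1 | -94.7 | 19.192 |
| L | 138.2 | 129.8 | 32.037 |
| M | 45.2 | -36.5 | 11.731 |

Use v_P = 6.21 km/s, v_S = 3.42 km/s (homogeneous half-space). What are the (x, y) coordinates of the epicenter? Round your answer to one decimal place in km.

(-44.0, -32.3)

Distance from S−P lag: d = Δt · v_P v_S / (v_P − v_S) = Δt · (6.21·3.42)/(6.21−3.42) ≈ 7.6123·Δt.
So d_K = 146.09, d_L = 243.87, d_M = 89.30 km.
Circle about each station: (x − 88.1)² + (y + 94.7)² = 146.09²; (x − 138.2)² + (y − 129.8)² = 243.87²; (x − 45.2)² + (y + 36.5)² = 89.30².
Subtracting the K equation from the L and M equations removes the quadratic terms:
100.2 x + 449.0 y = -18912.71
-85.8 x + 116.4 y = 13.39
Solving the 2×2 system: x ≈ -44.0, y ≈ -32.3 km.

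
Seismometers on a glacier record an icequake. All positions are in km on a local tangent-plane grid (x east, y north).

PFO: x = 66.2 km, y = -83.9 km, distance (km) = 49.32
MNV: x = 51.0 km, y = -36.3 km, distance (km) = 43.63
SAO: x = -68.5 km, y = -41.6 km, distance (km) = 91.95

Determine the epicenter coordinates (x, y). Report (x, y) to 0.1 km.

Circle about each station: (x − 66.2)² + (y + 83.9)² = 49.32²; (x − 51.0)² + (y + 36.3)² = 43.63²; (x + 68.5)² + (y + 41.6)² = 91.95².
Subtracting the PFO equation from the MNV and SAO equations removes the quadratic terms:
-30.4 x + 95.2 y = -6974.07
-269.4 x + 84.6 y = -11021.18
Solving the 2×2 system: x ≈ 19.9, y ≈ -66.9 km.

(19.9, -66.9)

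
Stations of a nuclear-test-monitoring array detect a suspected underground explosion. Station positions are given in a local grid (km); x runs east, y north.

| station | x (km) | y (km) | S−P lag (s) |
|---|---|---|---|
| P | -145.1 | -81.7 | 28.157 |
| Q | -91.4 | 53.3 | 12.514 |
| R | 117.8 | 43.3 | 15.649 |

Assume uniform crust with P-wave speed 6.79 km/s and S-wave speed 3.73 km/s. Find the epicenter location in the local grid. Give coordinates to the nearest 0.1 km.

Distance from S−P lag: d = Δt · v_P v_S / (v_P − v_S) = Δt · (6.79·3.73)/(6.79−3.73) ≈ 8.2767·Δt.
So d_P = 233.05, d_Q = 103.57, d_R = 129.52 km.
Circle about each station: (x + 145.1)² + (y + 81.7)² = 233.05²; (x + 91.4)² + (y − 53.3)² = 103.57²; (x − 117.8)² + (y − 43.3)² = 129.52².
Subtracting the P equation from the Q and R equations removes the quadratic terms:
107.4 x + 270.0 y = 27051.51
525.8 x + 250.0 y = 25559.70
Solving the 2×2 system: x ≈ 1.2, y ≈ 99.7 km.

(1.2, 99.7)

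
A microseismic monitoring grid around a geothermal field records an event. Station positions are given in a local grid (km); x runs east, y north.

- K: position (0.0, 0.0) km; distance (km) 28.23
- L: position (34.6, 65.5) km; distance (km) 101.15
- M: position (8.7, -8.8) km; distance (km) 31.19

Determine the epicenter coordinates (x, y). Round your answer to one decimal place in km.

Circle about each station: x² + y² = 28.23²; (x − 34.6)² + (y − 65.5)² = 101.15²; (x − 8.7)² + (y + 8.8)² = 31.19².
Subtracting the K equation from the L and M equations removes the quadratic terms:
69.2 x + 131.0 y = -3946.98
17.4 x − 17.6 y = -22.75
Solving the 2×2 system: x ≈ -20.7, y ≈ -19.2 km.

x ≈ -20.7 km, y ≈ -19.2 km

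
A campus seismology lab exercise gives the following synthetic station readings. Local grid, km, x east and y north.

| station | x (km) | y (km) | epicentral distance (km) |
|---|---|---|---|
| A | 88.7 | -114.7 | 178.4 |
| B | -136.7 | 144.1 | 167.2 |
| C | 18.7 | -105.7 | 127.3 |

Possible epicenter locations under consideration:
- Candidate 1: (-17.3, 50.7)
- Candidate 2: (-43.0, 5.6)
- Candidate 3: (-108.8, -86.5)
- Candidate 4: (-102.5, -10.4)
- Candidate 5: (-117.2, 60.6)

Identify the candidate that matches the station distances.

For each candidate, compare |candidate − station| to the reported distance:
Candidate 1: residuals A 18.1, B 15.6, C 33.2 → max 33.2 km
Candidate 2: residuals A 0.0, B 0.0, C 0.0 → max 0.0 km
Candidate 3: residuals A 21.1, B 65.1, C 1.6 → max 65.1 km
Candidate 4: residuals A 39.4, B 9.0, C 26.9 → max 39.4 km
Candidate 5: residuals A 92.0, B 81.5, C 87.5 → max 92.0 km
Only Candidate 2 has all residuals ≈ 0.

Candidate 2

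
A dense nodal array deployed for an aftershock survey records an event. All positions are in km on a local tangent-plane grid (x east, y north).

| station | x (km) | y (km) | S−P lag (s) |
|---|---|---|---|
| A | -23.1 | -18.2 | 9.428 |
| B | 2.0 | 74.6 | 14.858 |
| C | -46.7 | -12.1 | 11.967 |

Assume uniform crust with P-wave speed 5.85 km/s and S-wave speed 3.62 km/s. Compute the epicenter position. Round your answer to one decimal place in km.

Distance from S−P lag: d = Δt · v_P v_S / (v_P − v_S) = Δt · (5.85·3.62)/(5.85−3.62) ≈ 9.4964·Δt.
So d_A = 89.53, d_B = 141.10, d_C = 113.64 km.
Circle about each station: (x + 23.1)² + (y + 18.2)² = 89.53²; (x − 2.0)² + (y − 74.6)² = 141.10²; (x + 46.7)² + (y + 12.1)² = 113.64².
Subtracting the A equation from the B and C equations removes the quadratic terms:
50.2 x + 185.6 y = -7189.28
-47.2 x + 12.2 y = -3435.98
Solving the 2×2 system: x ≈ 58.7, y ≈ -54.6 km.

(58.7, -54.6)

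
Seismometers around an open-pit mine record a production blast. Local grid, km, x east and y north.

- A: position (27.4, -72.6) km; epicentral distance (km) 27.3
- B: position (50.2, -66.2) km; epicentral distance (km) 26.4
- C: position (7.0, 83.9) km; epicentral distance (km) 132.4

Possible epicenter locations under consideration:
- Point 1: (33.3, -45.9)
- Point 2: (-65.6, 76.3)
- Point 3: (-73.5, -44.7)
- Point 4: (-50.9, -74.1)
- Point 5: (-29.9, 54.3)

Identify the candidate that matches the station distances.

Point 1

For each candidate, compare |candidate − station| to the reported distance:
Point 1: residuals A 0.0, B 0.0, C 0.0 → max 0.0 km
Point 2: residuals A 148.3, B 157.2, C 59.4 → max 157.2 km
Point 3: residuals A 77.4, B 99.2, C 19.3 → max 99.2 km
Point 4: residuals A 51.0, B 75.0, C 35.9 → max 75.0 km
Point 5: residuals A 111.9, B 118.3, C 85.1 → max 118.3 km
Only Point 1 has all residuals ≈ 0.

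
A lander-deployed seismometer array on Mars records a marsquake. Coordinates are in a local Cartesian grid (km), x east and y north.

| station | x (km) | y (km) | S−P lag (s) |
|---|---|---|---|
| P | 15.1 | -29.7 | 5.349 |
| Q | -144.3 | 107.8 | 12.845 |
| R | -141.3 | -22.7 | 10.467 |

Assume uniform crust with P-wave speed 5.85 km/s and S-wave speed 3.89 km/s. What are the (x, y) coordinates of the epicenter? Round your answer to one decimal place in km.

Distance from S−P lag: d = Δt · v_P v_S / (v_P − v_S) = Δt · (5.85·3.89)/(5.85−3.89) ≈ 11.6105·Δt.
So d_P = 62.10, d_Q = 149.14, d_R = 121.53 km.
Circle about each station: (x − 15.1)² + (y + 29.7)² = 62.10²; (x + 144.3)² + (y − 107.8)² = 149.14²; (x + 141.3)² + (y + 22.7)² = 121.53².
Subtracting the P equation from the Q and R equations removes the quadratic terms:
-318.8 x + 275.0 y = 12946.90
-312.8 x + 14.0 y = 8457.75
Solving the 2×2 system: x ≈ -26.3, y ≈ 16.6 km.

(-26.3, 16.6)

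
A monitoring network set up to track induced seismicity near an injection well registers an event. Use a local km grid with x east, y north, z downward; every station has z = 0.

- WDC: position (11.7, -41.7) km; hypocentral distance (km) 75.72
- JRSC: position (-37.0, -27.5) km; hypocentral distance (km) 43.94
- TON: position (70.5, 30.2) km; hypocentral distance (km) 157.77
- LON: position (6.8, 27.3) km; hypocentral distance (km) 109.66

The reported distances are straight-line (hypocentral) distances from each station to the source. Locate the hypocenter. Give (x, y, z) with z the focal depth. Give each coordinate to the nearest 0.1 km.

Each station gives a sphere (x−x_i)² + (y−y_i)² + z² = d_i² (stations at z=0).
Subtracting the WDC sphere from JRSC and TON: z² cancels, leaving linear equations in x and y:
-97.4 x + 28.4 y = 4052.26
117.6 x + 143.8 y = -15151.34
Solving: x ≈ -58.401, y ≈ -57.604 km (keep extra digits for the depth step; rounded: -58.4, -57.6).
Then from the WDC sphere: z² = 75.72² − (x − 11.7)² − (y + 41.7)² with x = -58.401, y = -57.604, so z ≈ 23.800 ≈ 23.8 km.
Check against LON (with the unrounded solution): distance 109.66 ≈ 109.66 km. ✓

x ≈ -58.4 km, y ≈ -57.6 km, depth ≈ 23.8 km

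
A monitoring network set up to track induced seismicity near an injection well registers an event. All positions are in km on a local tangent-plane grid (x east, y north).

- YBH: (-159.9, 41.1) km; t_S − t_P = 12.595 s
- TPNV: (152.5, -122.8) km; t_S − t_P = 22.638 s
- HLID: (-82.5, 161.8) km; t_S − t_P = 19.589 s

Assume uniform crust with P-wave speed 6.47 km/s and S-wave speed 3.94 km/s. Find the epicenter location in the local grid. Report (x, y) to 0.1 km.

Distance from S−P lag: d = Δt · v_P v_S / (v_P − v_S) = Δt · (6.47·3.94)/(6.47−3.94) ≈ 10.0758·Δt.
So d_YBH = 126.90, d_TPNV = 228.10, d_HLID = 197.38 km.
Circle about each station: (x + 159.9)² + (y − 41.1)² = 126.90²; (x − 152.5)² + (y + 122.8)² = 228.10²; (x + 82.5)² + (y − 161.8)² = 197.38².
Subtracting the YBH equation from the TPNV and HLID equations removes the quadratic terms:
624.8 x − 327.8 y = -24847.13
154.8 x + 241.4 y = -17126.98
Solving the 2×2 system: x ≈ -57.6, y ≈ -34.0 km.

x ≈ -57.6 km, y ≈ -34.0 km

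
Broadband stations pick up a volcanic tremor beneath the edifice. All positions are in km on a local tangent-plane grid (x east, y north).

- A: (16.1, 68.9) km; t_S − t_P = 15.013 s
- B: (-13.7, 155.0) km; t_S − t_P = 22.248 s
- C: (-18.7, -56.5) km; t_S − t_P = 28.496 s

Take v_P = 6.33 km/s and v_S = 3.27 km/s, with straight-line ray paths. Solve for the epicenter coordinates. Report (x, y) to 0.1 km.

x ≈ 117.0 km, y ≈ 80.4 km

Distance from S−P lag: d = Δt · v_P v_S / (v_P − v_S) = Δt · (6.33·3.27)/(6.33−3.27) ≈ 6.7644·Δt.
So d_A = 101.55, d_B = 150.49, d_C = 192.76 km.
Circle about each station: (x − 16.1)² + (y − 68.9)² = 101.55²; (x + 13.7)² + (y − 155.0)² = 150.49²; (x + 18.7)² + (y + 56.5)² = 192.76².
Subtracting pairs of circle equations eliminates x²+y² and gives linear equations (the radical axes):
-59.6 x + 172.2 y = 6871.43
-69.6 x − 250.8 y = -28308.50
Solving the 2×2 system: x ≈ 117.0, y ≈ 80.4 km.
Check against A (with the unrounded x, y): √((x − 16.1)²+(y − 68.9)²) = 101.56 ≈ 101.55 km. ✓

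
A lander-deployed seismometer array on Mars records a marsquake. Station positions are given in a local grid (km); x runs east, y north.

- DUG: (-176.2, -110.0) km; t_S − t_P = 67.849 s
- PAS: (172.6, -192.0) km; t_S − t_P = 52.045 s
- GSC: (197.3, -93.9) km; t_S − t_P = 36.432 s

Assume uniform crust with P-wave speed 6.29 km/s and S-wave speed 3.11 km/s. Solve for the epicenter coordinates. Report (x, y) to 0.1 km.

Distance from S−P lag: d = Δt · v_P v_S / (v_P − v_S) = Δt · (6.29·3.11)/(6.29−3.11) ≈ 6.1515·Δt.
So d_DUG = 417.38, d_PAS = 320.16, d_GSC = 224.11 km.
Circle about each station: (x + 176.2)² + (y + 110.0)² = 417.38²; (x − 172.6)² + (y + 192.0)² = 320.16²; (x − 197.3)² + (y + 93.9)² = 224.11².
Subtracting the DUG equation from the PAS and GSC equations removes the quadratic terms:
697.6 x − 164.0 y = 95211.96
747.0 x + 32.2 y = 128578.83
Solving the 2×2 system: x ≈ 166.6, y ≈ 128.1 km.

166.6 km east, 128.1 km north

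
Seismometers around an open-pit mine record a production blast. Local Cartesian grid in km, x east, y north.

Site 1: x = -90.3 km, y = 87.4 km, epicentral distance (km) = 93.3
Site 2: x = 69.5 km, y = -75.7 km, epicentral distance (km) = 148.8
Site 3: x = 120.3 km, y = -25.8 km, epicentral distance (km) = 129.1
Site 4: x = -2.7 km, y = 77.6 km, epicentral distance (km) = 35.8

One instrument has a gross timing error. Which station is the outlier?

Site 1

Solve using three stations at a time. Using Site 2, Site 3, Site 4 (subtract circle equations pairwise → linear system) gives (x, y) ≈ (31.9, 68.3).
Distances from that point to each station vs reported:
  Site 1: calculated 123.7 vs reported 93.3 → residual 30.4 km
  Site 2: calculated 148.8 vs reported 148.8 → residual 0.0 km
  Site 3: calculated 129.1 vs reported 129.1 → residual 0.0 km
  Site 4: calculated 35.8 vs reported 35.8 → residual 0.0 km
Site 2, Site 3, Site 4 are mutually consistent (residuals ≈ 0); Site 1 is off by 30.4 km.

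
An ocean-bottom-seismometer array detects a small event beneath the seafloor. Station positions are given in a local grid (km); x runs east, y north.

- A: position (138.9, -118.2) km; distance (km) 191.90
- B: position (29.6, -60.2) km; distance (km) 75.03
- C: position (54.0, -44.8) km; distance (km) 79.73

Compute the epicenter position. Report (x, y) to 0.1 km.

x ≈ -8.9 km, y ≈ 4.2 km

Circle about each station: (x − 138.9)² + (y + 118.2)² = 191.90²; (x − 29.6)² + (y + 60.2)² = 75.03²; (x − 54.0)² + (y + 44.8)² = 79.73².
Subtracting the A equation from the B and C equations removes the quadratic terms:
-218.6 x + 116.0 y = 2431.86
-169.8 x + 146.8 y = 2127.33
Solving the 2×2 system: x ≈ -8.9, y ≈ 4.2 km.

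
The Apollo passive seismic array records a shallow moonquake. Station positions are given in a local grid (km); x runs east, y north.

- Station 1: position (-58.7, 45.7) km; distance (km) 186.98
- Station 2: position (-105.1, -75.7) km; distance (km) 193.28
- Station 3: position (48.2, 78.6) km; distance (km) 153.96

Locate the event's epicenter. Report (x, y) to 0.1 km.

Circle about each station: (x + 58.7)² + (y − 45.7)² = 186.98²; (x + 105.1)² + (y + 75.7)² = 193.28²; (x − 48.2)² + (y − 78.6)² = 153.96².
Subtracting pairs of circle equations eliminates x²+y² and gives linear equations (the radical axes):
-92.8 x − 242.8 y = 8846.68
213.8 x + 65.8 y = 14224.86
Solving the 2×2 system: x ≈ 88.1, y ≈ -70.1 km.

x ≈ 88.1 km, y ≈ -70.1 km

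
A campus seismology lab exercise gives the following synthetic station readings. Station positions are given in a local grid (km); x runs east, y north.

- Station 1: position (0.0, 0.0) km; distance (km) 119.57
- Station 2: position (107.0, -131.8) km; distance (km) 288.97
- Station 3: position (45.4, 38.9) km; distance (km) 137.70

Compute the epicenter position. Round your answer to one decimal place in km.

Circle about each station: x² + y² = 119.57²; (x − 107.0)² + (y + 131.8)² = 288.97²; (x − 45.4)² + (y − 38.9)² = 137.70².
Subtracting pairs of circle equations eliminates x²+y² and gives linear equations (the radical axes):
214.0 x − 263.6 y = -40386.44
90.8 x + 77.8 y = -1089.94
Solving the 2×2 system: x ≈ -84.5, y ≈ 84.6 km.

-84.5 km east, 84.6 km north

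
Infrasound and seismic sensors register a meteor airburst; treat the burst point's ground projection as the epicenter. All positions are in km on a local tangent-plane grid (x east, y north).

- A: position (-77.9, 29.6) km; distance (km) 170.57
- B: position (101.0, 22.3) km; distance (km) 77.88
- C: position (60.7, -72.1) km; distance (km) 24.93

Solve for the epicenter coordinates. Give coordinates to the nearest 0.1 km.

Circle about each station: (x + 77.9)² + (y − 29.6)² = 170.57²; (x − 101.0)² + (y − 22.3)² = 77.88²; (x − 60.7)² + (y + 72.1)² = 24.93².
Subtracting the A equation from the B and C equations removes the quadratic terms:
357.8 x − 14.6 y = 26782.55
277.2 x − 203.4 y = 30410.95
Solving the 2×2 system: x ≈ 72.8, y ≈ -50.3 km.
Check against A (with the unrounded x, y): √((x + 77.9)²+(y − 29.6)²) = 170.57 ≈ 170.57 km. ✓

x ≈ 72.8 km, y ≈ -50.3 km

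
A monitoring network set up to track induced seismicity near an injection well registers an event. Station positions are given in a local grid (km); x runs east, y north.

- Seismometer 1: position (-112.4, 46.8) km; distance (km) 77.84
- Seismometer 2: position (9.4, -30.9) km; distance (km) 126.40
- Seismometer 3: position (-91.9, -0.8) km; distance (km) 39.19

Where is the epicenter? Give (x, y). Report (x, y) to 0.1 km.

Circle about each station: (x + 112.4)² + (y − 46.8)² = 77.84²; (x − 9.4)² + (y + 30.9)² = 126.40²; (x + 91.9)² + (y + 0.8)² = 39.19².
Subtracting pairs of circle equations eliminates x²+y² and gives linear equations (the radical axes):
243.6 x − 155.4 y = -23698.72
41.0 x − 95.2 y = -1854.54
Solving the 2×2 system: x ≈ -117.0, y ≈ -30.9 km.
Check against Seismometer 1 (with the unrounded x, y): √((x + 112.4)²+(y − 46.8)²) = 77.85 ≈ 77.84 km. ✓

-117.0 km east, -30.9 km north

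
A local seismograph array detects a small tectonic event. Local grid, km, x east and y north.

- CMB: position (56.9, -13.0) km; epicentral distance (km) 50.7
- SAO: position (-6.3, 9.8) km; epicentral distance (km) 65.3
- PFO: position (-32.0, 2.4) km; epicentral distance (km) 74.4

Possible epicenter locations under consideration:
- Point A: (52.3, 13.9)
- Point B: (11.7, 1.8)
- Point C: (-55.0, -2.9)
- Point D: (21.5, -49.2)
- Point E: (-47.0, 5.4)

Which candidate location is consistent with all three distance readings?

Point D

For each candidate, compare |candidate − station| to the reported distance:
Point A: residuals CMB 23.4, SAO 6.6, PFO 10.7 → max 23.4 km
Point B: residuals CMB 3.1, SAO 45.6, PFO 30.7 → max 45.6 km
Point C: residuals CMB 61.7, SAO 15.0, PFO 50.8 → max 61.7 km
Point D: residuals CMB 0.1, SAO 0.1, PFO 0.1 → max 0.1 km
Point E: residuals CMB 54.8, SAO 24.4, PFO 59.1 → max 59.1 km
Only Point D has all residuals ≈ 0.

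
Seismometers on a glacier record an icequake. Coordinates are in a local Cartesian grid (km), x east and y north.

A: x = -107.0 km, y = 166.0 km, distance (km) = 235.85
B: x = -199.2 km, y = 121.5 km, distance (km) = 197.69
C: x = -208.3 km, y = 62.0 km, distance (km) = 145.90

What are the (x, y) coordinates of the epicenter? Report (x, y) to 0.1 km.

Circle about each station: (x + 107.0)² + (y − 166.0)² = 235.85²; (x + 199.2)² + (y − 121.5)² = 197.69²; (x + 208.3)² + (y − 62.0)² = 145.90².
Subtracting the A equation from the B and C equations removes the quadratic terms:
-184.4 x − 89.0 y = 31981.78
-202.6 x − 208.0 y = 42566.30
Solving the 2×2 system: x ≈ -140.9, y ≈ -67.4 km.
Check against A (with the unrounded x, y): √((x + 107.0)²+(y − 166.0)²) = 235.85 ≈ 235.85 km. ✓

-140.9 km east, -67.4 km north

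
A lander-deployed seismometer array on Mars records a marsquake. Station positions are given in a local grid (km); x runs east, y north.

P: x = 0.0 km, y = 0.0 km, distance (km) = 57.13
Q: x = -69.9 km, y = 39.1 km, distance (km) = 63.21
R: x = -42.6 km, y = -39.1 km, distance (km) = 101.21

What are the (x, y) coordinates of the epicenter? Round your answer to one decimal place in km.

Circle about each station: x² + y² = 57.13²; (x + 69.9)² + (y − 39.1)² = 63.21²; (x + 42.6)² + (y + 39.1)² = 101.21².
Subtracting the P equation from the Q and R equations removes the quadratic terms:
-139.8 x + 78.2 y = 5683.15
-85.2 x − 78.2 y = -3636.06
Solving the 2×2 system: x ≈ -9.1, y ≈ 56.4 km.
Check against P (with the unrounded x, y): √(x²+y²) = 57.14 ≈ 57.13 km. ✓

-9.1 km east, 56.4 km north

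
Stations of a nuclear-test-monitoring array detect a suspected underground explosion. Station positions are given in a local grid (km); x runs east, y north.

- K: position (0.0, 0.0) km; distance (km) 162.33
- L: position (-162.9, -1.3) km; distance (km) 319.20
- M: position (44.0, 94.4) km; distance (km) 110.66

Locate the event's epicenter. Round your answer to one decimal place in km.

Circle about each station: x² + y² = 162.33²; (x + 162.9)² + (y + 1.3)² = 319.20²; (x − 44.0)² + (y − 94.4)² = 110.66².
Subtracting the K equation from the L and M equations removes the quadratic terms:
-325.8 x − 2.6 y = -48999.51
88.0 x + 188.8 y = 24952.75
Solving the 2×2 system: x ≈ 149.9, y ≈ 62.3 km.

149.9 km east, 62.3 km north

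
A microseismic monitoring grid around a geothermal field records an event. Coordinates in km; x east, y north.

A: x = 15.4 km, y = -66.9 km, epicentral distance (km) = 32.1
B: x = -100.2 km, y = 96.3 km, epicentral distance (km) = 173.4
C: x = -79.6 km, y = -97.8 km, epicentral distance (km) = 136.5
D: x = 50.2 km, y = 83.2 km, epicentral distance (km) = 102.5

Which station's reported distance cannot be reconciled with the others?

Solve using three stations at a time. Using B, C, D (subtract circle equations pairwise → linear system) gives (x, y) ≈ (30.7, -17.4).
Distances from that point to each station vs reported:
  A: calculated 51.8 vs reported 32.1 → residual 19.7 km
  B: calculated 173.4 vs reported 173.4 → residual 0.0 km
  C: calculated 136.5 vs reported 136.5 → residual 0.0 km
  D: calculated 102.5 vs reported 102.5 → residual 0.0 km
B, C, D are mutually consistent (residuals ≈ 0); A is off by 19.7 km.

A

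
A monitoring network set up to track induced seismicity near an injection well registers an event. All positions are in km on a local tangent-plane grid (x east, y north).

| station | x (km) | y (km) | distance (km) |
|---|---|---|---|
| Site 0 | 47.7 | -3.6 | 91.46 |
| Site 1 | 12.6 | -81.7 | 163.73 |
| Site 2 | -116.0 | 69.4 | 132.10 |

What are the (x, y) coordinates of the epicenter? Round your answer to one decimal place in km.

15.5 km east, 82.0 km north

Circle about each station: (x − 47.7)² + (y + 3.6)² = 91.46²; (x − 12.6)² + (y + 81.7)² = 163.73²; (x + 116.0)² + (y − 69.4)² = 132.10².
Subtracting pairs of circle equations eliminates x²+y² and gives linear equations (the radical axes):
-70.2 x − 156.2 y = -13897.18
-327.4 x + 146.0 y = 6898.63
Solving the 2×2 system: x ≈ 15.5, y ≈ 82.0 km.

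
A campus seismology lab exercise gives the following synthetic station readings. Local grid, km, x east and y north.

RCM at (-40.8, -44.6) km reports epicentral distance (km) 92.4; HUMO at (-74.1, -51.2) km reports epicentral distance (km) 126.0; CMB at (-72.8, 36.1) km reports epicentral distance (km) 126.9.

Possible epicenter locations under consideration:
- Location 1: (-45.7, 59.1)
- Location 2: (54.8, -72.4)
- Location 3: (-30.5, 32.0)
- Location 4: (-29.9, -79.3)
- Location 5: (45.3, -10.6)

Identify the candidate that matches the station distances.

Location 5

For each candidate, compare |candidate − station| to the reported distance:
Location 1: residuals RCM 11.4, HUMO 12.1, CMB 91.4 → max 91.4 km
Location 2: residuals RCM 7.2, HUMO 4.6, CMB 40.6 → max 40.6 km
Location 3: residuals RCM 15.1, HUMO 32.1, CMB 84.4 → max 84.4 km
Location 4: residuals RCM 56.0, HUMO 73.6, CMB 3.8 → max 73.6 km
Location 5: residuals RCM 0.2, HUMO 0.1, CMB 0.1 → max 0.2 km
Only Location 5 has all residuals ≈ 0.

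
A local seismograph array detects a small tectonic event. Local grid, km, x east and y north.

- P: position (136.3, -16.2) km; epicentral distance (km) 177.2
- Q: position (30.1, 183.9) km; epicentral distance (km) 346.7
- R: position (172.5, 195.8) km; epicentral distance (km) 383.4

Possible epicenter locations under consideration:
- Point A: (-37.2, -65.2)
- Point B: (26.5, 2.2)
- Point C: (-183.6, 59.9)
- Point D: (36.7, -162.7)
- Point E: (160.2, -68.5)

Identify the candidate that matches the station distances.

Point D

For each candidate, compare |candidate − station| to the reported distance:
Point A: residuals P 3.1, Q 88.7, R 48.6 → max 88.7 km
Point B: residuals P 65.9, Q 165.0, R 140.9 → max 165.0 km
Point C: residuals P 151.6, Q 99.6, R 2.2 → max 151.6 km
Point D: residuals P 0.0, Q 0.0, R 0.0 → max 0.0 km
Point E: residuals P 119.7, Q 62.7, R 118.8 → max 119.7 km
Only Point D has all residuals ≈ 0.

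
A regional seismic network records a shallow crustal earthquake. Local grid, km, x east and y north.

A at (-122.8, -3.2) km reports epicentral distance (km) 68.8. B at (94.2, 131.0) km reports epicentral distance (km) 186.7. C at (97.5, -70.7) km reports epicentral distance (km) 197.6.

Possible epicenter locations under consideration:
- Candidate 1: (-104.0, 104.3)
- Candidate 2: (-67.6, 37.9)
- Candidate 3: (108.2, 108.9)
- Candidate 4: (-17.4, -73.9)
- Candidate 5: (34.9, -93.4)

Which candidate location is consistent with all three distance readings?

For each candidate, compare |candidate − station| to the reported distance:
Candidate 1: residuals A 40.3, B 13.3, C 69.3 → max 69.3 km
Candidate 2: residuals A 0.0, B 0.0, C 0.0 → max 0.0 km
Candidate 3: residuals A 188.0, B 160.5, C 17.7 → max 188.0 km
Candidate 4: residuals A 58.1, B 46.6, C 82.7 → max 82.7 km
Candidate 5: residuals A 112.9, B 45.4, C 131.0 → max 131.0 km
Only Candidate 2 has all residuals ≈ 0.

Candidate 2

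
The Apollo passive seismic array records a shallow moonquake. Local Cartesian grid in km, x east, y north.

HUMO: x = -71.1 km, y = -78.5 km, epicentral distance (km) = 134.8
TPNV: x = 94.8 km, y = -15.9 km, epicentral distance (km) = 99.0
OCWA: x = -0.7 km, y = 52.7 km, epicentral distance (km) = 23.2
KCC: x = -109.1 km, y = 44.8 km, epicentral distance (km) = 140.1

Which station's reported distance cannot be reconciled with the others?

Solve using three stations at a time. Using HUMO, TPNV, OCWA (subtract circle equations pairwise → linear system) gives (x, y) ≈ (7.6, 31.0).
Distances from that point to each station vs reported:
  HUMO: calculated 134.8 vs reported 134.8 → residual 0.0 km
  TPNV: calculated 99.0 vs reported 99.0 → residual 0.0 km
  OCWA: calculated 23.3 vs reported 23.2 → residual 0.1 km
  KCC: calculated 117.5 vs reported 140.1 → residual 22.6 km
HUMO, TPNV, OCWA are mutually consistent (residuals ≈ 0); KCC is off by 22.6 km.

KCC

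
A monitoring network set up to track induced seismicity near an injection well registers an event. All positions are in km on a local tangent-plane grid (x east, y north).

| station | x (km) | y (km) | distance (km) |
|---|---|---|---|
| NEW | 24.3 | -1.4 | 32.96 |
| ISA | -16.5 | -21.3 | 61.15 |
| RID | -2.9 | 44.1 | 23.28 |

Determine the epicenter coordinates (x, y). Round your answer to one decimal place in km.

x ≈ 16.0 km, y ≈ 30.5 km

Circle about each station: (x − 24.3)² + (y + 1.4)² = 32.96²; (x + 16.5)² + (y + 21.3)² = 61.15²; (x + 2.9)² + (y − 44.1)² = 23.28².
Subtracting the NEW equation from the ISA and RID equations removes the quadratic terms:
-81.6 x − 39.8 y = -2519.47
-54.4 x + 91.0 y = 1905.17
Solving the 2×2 system: x ≈ 16.0, y ≈ 30.5 km.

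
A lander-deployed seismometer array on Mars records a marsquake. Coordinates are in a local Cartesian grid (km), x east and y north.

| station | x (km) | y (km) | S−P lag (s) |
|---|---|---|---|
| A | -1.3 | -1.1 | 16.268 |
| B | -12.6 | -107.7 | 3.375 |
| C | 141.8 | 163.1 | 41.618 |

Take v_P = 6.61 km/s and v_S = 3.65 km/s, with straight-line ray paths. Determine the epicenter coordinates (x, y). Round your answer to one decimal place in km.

Distance from S−P lag: d = Δt · v_P v_S / (v_P − v_S) = Δt · (6.61·3.65)/(6.61−3.65) ≈ 8.1508·Δt.
So d_A = 132.60, d_B = 27.51, d_C = 339.22 km.
Circle about each station: (x + 1.3)² + (y + 1.1)² = 132.60²; (x + 12.6)² + (y + 107.7)² = 27.51²; (x − 141.8)² + (y − 163.1)² = 339.22².
Subtracting the A equation from the B and C equations removes the quadratic terms:
-22.6 x − 213.2 y = 28581.11
286.2 x + 328.4 y = -50781.50
Solving the 2×2 system: x ≈ -26.9, y ≈ -131.2 km.
Check against A (with the unrounded x, y): √((x + 1.3)²+(y + 1.1)²) = 132.60 ≈ 132.60 km. ✓

x ≈ -26.9 km, y ≈ -131.2 km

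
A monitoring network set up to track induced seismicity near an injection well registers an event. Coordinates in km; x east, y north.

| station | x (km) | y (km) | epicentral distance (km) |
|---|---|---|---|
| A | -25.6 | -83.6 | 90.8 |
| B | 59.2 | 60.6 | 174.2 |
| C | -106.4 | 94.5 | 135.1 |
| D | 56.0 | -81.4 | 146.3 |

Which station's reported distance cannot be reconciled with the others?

Solve using three stations at a time. Using B, C, D (subtract circle equations pairwise → linear system) gives (x, y) ≈ (-83.9, -38.7).
Distances from that point to each station vs reported:
  A: calculated 73.6 vs reported 90.8 → residual 17.2 km
  B: calculated 174.2 vs reported 174.2 → residual 0.0 km
  C: calculated 135.1 vs reported 135.1 → residual 0.0 km
  D: calculated 146.3 vs reported 146.3 → residual 0.0 km
B, C, D are mutually consistent (residuals ≈ 0); A is off by 17.2 km.

A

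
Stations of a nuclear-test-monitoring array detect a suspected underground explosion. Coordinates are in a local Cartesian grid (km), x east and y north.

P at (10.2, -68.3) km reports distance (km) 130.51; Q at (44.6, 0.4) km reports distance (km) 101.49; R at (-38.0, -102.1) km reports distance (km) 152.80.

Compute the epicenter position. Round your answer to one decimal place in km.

Circle about each station: (x − 10.2)² + (y + 68.3)² = 130.51²; (x − 44.6)² + (y − 0.4)² = 101.49²; (x + 38.0)² + (y + 102.1)² = 152.80².
Subtracting the P equation from the Q and R equations removes the quadratic terms:
68.8 x + 137.4 y = 3953.03
-96.4 x − 67.6 y = 784.50
Solving the 2×2 system: x ≈ -43.6, y ≈ 50.6 km.
Check against P (with the unrounded x, y): √((x − 10.2)²+(y + 68.3)²) = 130.54 ≈ 130.51 km. ✓

-43.6 km east, 50.6 km north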